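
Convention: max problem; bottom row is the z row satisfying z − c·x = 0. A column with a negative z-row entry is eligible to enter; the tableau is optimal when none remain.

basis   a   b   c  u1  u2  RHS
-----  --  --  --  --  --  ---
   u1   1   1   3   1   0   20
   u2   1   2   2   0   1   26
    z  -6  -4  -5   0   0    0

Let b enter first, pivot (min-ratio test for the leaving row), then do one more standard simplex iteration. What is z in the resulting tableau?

Ratio test on column b — row 1: 20/1 = 20; row 2: 26/2 = 13. Minimum is 13 at row 2 (u2 leaves); pivot element 2.
Pivot on row 2; the z-row RHS becomes 0 − (-4)·13 = 52.
Next entering variable (most negative z-row entry -4): a.
Ratio test on column a — row 1: 7/(1/2) = 14; row 2: 13/(1/2) = 26. Minimum is 14 at row 1 (u1 leaves); pivot element 1/2.
After the second pivot the z-row RHS is 52 − (-4)·14 = 108.

108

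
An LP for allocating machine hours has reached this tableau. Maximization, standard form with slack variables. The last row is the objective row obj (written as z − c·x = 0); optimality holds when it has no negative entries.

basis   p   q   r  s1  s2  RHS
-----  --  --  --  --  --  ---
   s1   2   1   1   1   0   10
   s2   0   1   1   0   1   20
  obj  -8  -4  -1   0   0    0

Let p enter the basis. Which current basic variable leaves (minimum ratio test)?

s1

Column p entries and ratios — s1: 10/2 = 5; s2: 0 ≤ 0, skip.
Smallest ratio is 5 in the row of s1, so s1 leaves.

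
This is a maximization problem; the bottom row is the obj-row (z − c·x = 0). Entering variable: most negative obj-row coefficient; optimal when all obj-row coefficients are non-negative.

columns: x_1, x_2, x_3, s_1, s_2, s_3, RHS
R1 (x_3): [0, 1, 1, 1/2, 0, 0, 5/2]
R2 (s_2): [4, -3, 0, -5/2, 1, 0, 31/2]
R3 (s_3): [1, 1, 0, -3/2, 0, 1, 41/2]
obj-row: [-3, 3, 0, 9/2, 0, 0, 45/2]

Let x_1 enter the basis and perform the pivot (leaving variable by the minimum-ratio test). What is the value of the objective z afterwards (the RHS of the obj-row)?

273/8

Ratio test on column x_1 — row 1: entry 0 ≤ 0; row 2: (31/2)/4 = 31/8; row 3: (41/2)/1 = 41/2. Minimum is 31/8 at row 2 (s_2 leaves); pivot element 4.
Pivot on row 2; the obj-row RHS becomes 45/2 − (-3)·(31/8) = 273/8.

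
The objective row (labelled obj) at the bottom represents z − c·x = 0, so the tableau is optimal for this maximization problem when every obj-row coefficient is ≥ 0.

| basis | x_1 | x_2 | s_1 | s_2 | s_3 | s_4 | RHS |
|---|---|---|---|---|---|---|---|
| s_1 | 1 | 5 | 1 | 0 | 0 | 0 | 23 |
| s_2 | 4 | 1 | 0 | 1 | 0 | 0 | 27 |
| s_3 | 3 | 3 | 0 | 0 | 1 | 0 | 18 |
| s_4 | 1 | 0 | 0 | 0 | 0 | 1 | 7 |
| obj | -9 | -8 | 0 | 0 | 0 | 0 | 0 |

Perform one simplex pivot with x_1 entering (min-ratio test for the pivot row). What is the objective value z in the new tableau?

54

Ratio test on column x_1 — row 1: 23/1 = 23; row 2: 27/4 = 27/4; row 3: 18/3 = 6; row 4: 7/1 = 7. Minimum is 6 at row 3 (s_3 leaves); pivot element 3.
Pivot on row 3; the obj-row RHS becomes 0 − (-9)·6 = 54.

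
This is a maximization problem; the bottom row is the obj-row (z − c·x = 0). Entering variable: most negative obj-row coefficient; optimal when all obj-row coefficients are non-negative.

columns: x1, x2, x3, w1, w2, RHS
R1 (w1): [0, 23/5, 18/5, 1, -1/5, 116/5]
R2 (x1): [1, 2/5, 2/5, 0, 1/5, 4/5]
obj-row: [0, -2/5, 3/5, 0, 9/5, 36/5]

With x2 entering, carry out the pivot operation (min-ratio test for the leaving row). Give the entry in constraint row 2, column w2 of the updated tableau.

1/2

Ratio test on column x2 — row 1: (116/5)/(23/5) = 116/23; row 2: (4/5)/(2/5) = 2. Minimum is 2 at row 2 (x1 leaves); pivot element 2/5.
Divide row 2 by 2/5; eliminate column x2 from the other rows.
In the new row 2, the w2 entry is the old entry divided by the pivot: (1/5)/(2/5) = 1/2.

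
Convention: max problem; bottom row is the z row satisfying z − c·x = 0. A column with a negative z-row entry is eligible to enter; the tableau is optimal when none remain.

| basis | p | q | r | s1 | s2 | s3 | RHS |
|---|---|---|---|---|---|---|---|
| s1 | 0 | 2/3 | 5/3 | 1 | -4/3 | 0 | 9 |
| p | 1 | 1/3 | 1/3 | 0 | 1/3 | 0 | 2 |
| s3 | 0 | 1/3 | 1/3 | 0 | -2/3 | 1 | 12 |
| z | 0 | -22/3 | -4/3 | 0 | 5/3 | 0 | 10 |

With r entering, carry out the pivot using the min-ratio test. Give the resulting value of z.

86/5

Ratio test on column r — row 1: 9/(5/3) = 27/5; row 2: 2/(1/3) = 6; row 3: 12/(1/3) = 36. Minimum is 27/5 at row 1 (s1 leaves); pivot element 5/3.
Pivot on row 1; the z-row RHS becomes 10 − (-4/3)·(27/5) = 86/5.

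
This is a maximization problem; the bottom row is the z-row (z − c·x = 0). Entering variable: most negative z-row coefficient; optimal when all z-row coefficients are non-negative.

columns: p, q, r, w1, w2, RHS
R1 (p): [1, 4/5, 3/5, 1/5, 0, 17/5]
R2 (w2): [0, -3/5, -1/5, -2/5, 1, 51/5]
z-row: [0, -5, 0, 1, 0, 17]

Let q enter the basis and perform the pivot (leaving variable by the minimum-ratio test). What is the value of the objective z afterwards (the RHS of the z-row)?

153/4

Ratio test on column q — row 1: (17/5)/(4/5) = 17/4; row 2: entry -3/5 ≤ 0. Minimum is 17/4 at row 1 (p leaves); pivot element 4/5.
Pivot on row 1; the z-row RHS becomes 17 − (-5)·(17/4) = 153/4.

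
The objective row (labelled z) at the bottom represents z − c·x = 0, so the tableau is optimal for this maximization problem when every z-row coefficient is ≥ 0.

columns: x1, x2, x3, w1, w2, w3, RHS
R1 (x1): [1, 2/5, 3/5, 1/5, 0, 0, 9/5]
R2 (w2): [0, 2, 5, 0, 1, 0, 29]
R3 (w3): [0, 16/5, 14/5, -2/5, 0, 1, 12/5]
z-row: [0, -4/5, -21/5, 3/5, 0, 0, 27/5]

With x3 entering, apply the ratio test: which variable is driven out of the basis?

Column x3 entries and ratios — x1: (9/5)/(3/5) = 3; w2: 29/5 = 29/5; w3: (12/5)/(14/5) = 6/7.
Smallest ratio is 6/7 in the row of w3, so w3 leaves.

w3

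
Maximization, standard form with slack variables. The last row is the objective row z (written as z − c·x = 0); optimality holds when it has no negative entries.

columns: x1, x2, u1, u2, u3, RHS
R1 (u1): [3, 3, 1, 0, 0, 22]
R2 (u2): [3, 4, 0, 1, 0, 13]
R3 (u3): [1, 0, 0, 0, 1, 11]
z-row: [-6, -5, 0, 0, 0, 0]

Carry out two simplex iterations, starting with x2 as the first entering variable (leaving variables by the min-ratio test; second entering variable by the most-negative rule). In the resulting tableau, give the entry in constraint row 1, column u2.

-1

Ratio test on column x2 — row 1: 22/3 = 22/3; row 2: 13/4 = 13/4; row 3: entry 0 ≤ 0. Minimum is 13/4 at row 2 (u2 leaves); pivot element 4.
Divide row 2 by 4; eliminate column x2 from the other rows.
Second iteration: most negative z-row entry is -9/4 in column x1, so x1 enters.
Ratio test on column x1 — row 1: (49/4)/(3/4) = 49/3; row 2: (13/4)/(3/4) = 13/3; row 3: 11/1 = 11. Minimum is 13/3 at row 2 (x2 leaves); pivot element 3/4.
Divide row 2 by 3/4; eliminate column x1 from the other rows.
After both pivots, the entry at constraint row 1, column u2 is -1.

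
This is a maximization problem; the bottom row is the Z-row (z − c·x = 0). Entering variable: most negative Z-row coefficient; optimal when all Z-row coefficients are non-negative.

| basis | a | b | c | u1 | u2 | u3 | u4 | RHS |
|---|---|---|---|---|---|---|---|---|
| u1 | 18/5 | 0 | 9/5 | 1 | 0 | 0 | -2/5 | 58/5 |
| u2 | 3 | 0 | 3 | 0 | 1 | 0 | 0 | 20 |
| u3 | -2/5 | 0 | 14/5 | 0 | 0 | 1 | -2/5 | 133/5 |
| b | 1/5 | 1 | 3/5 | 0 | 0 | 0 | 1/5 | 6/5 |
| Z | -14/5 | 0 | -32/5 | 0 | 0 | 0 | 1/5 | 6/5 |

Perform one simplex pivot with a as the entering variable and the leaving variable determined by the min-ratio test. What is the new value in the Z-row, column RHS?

Ratio test on column a — row 1: (58/5)/(18/5) = 29/9; row 2: 20/3 = 20/3; row 3: entry -2/5 ≤ 0; row 4: (6/5)/(1/5) = 6. Minimum is 29/9 at row 1 (u1 leaves); pivot element 18/5.
Divide row 1 by 18/5; eliminate column a from the other rows.
Z-row update in column RHS: 6/5 − (-14/5)·(29/9) = 92/9.

92/9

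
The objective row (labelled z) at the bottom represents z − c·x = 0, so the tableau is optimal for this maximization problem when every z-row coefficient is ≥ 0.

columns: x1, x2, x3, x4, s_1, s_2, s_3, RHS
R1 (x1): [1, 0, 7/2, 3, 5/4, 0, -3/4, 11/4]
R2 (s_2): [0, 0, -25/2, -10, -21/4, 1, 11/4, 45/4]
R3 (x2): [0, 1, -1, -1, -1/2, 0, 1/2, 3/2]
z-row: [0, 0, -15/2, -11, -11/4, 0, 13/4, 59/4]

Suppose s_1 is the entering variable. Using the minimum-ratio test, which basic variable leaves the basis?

Column s_1 entries and ratios — x1: (11/4)/(5/4) = 11/5; s_2: -21/4 ≤ 0, skip; x2: -1/2 ≤ 0, skip.
Smallest ratio is 11/5 in the row of x1, so x1 leaves.

x1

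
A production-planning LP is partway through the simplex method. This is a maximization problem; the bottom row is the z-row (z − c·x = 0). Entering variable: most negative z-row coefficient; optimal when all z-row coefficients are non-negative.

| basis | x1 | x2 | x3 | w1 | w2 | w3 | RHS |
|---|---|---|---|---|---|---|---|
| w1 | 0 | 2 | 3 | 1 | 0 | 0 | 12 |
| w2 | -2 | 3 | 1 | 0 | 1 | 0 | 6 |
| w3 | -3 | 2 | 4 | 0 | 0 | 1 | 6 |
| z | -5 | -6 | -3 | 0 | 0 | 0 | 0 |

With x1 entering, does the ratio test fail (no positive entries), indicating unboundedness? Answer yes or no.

yes

Every constraint-row entry in column x1 is ≤ 0, so increasing x1 is unbounded.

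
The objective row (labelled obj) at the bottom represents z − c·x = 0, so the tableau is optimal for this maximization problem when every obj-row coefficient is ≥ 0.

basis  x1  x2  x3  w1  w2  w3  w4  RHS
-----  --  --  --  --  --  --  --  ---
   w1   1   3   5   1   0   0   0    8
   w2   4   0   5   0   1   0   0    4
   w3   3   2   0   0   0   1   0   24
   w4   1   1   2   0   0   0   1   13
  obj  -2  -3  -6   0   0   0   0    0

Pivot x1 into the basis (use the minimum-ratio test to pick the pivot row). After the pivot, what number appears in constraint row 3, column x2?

2

Ratio test on column x1 — row 1: 8/1 = 8; row 2: 4/4 = 1; row 3: 24/3 = 8; row 4: 13/1 = 13. Minimum is 1 at row 2 (w2 leaves); pivot element 4.
Divide row 2 by 4; eliminate column x1 from the other rows.
Row 3 update in column x2: 2 − 3·0 = 2.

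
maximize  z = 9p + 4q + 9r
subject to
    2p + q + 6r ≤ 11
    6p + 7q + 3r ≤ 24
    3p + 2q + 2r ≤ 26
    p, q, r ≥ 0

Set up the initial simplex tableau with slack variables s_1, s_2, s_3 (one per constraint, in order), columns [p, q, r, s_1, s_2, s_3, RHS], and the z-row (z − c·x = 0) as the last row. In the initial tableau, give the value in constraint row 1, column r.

Constraint 1 has coefficient 6 on r.

6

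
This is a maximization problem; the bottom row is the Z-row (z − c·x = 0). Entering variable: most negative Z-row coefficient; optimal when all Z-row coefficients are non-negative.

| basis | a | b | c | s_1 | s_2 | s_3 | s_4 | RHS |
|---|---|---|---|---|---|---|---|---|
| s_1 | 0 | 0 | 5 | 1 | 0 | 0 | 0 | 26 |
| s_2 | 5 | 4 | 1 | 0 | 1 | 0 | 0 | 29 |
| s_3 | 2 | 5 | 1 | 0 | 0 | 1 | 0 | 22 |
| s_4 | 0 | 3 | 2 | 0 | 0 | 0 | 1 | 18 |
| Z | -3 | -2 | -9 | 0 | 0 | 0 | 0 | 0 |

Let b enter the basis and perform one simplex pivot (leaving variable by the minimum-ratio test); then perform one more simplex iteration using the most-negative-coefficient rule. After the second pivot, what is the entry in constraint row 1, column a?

Ratio test on column b — row 1: entry 0 ≤ 0; row 2: 29/4 = 29/4; row 3: 22/5 = 22/5; row 4: 18/3 = 6. Minimum is 22/5 at row 3 (s_3 leaves); pivot element 5.
Divide row 3 by 5; eliminate column b from the other rows.
Second iteration: most negative Z-row entry is -43/5 in column c, so c enters.
Ratio test on column c — row 1: 26/5 = 26/5; row 2: (57/5)/(1/5) = 57; row 3: (22/5)/(1/5) = 22; row 4: (24/5)/(7/5) = 24/7. Minimum is 24/7 at row 4 (s_4 leaves); pivot element 7/5.
Divide row 4 by 7/5; eliminate column c from the other rows.
After both pivots, the entry at constraint row 1, column a is 30/7.

30/7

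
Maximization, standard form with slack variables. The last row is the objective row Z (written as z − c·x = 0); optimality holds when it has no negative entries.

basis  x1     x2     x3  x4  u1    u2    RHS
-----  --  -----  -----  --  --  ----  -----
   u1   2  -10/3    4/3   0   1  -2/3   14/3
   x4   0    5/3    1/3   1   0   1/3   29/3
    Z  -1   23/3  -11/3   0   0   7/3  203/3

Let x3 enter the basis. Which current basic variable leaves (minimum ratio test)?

Column x3 entries and ratios — u1: (14/3)/(4/3) = 7/2; x4: (29/3)/(1/3) = 29.
Smallest ratio is 7/2 in the row of u1, so u1 leaves.

u1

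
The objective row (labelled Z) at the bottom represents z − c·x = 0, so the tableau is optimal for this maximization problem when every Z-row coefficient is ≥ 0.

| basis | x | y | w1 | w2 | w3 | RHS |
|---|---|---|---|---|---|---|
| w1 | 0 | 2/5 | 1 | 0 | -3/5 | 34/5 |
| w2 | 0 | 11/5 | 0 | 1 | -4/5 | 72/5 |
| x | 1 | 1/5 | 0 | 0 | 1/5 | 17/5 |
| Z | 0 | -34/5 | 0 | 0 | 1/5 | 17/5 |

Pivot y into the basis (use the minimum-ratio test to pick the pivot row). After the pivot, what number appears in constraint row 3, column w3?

3/11

Ratio test on column y — row 1: (34/5)/(2/5) = 17; row 2: (72/5)/(11/5) = 72/11; row 3: (17/5)/(1/5) = 17. Minimum is 72/11 at row 2 (w2 leaves); pivot element 11/5.
Divide row 2 by 11/5; eliminate column y from the other rows.
Row 3 update in column w3: 1/5 − (1/5)·(-4/11) = 3/11.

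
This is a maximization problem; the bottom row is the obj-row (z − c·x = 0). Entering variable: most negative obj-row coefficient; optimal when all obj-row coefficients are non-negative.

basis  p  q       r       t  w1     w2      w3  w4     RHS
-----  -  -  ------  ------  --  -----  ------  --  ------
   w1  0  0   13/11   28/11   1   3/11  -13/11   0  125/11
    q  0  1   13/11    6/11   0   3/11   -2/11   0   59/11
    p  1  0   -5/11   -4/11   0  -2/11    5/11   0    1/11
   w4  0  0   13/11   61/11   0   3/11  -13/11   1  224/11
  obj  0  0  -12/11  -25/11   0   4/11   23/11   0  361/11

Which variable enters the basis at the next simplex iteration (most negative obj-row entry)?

t

Negative obj-row entries: r: -12/11, t: -25/11.
The most negative is -25/11 in column t, so t enters.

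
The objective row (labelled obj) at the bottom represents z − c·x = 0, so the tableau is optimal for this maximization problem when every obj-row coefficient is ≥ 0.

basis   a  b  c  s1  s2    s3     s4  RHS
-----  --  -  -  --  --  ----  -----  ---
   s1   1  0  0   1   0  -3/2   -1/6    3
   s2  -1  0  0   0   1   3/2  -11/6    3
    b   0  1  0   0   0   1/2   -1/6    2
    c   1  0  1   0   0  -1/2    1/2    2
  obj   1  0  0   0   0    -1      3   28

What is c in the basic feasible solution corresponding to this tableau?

c is basic (row 4); its value is the RHS of that row, 2.

2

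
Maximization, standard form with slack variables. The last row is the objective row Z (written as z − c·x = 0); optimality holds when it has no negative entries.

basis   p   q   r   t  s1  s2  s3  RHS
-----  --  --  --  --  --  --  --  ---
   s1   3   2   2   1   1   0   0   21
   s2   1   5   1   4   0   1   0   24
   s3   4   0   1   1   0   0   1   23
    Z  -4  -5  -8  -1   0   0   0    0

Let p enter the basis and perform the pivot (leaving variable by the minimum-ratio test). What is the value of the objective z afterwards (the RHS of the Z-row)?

Ratio test on column p — row 1: 21/3 = 7; row 2: 24/1 = 24; row 3: 23/4 = 23/4. Minimum is 23/4 at row 3 (s3 leaves); pivot element 4.
Pivot on row 3; the Z-row RHS becomes 0 − (-4)·(23/4) = 23.

23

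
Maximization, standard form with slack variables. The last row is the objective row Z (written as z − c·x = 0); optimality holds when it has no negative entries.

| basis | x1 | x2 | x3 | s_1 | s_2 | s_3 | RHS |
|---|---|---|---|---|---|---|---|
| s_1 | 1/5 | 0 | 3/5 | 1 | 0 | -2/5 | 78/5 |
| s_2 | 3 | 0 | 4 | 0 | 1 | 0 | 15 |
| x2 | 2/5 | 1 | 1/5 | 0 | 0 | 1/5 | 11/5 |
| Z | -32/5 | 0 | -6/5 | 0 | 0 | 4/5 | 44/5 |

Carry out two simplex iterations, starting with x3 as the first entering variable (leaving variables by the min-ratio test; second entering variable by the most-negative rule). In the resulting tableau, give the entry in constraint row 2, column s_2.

Ratio test on column x3 — row 1: (78/5)/(3/5) = 26; row 2: 15/4 = 15/4; row 3: (11/5)/(1/5) = 11. Minimum is 15/4 at row 2 (s_2 leaves); pivot element 4.
Divide row 2 by 4; eliminate column x3 from the other rows.
Second iteration: most negative Z-row entry is -11/2 in column x1, so x1 enters.
Ratio test on column x1 — row 1: entry -1/4 ≤ 0; row 2: (15/4)/(3/4) = 5; row 3: (29/20)/(1/4) = 29/5. Minimum is 5 at row 2 (x3 leaves); pivot element 3/4.
Divide row 2 by 3/4; eliminate column x1 from the other rows.
After both pivots, the entry at constraint row 2, column s_2 is 1/3.

1/3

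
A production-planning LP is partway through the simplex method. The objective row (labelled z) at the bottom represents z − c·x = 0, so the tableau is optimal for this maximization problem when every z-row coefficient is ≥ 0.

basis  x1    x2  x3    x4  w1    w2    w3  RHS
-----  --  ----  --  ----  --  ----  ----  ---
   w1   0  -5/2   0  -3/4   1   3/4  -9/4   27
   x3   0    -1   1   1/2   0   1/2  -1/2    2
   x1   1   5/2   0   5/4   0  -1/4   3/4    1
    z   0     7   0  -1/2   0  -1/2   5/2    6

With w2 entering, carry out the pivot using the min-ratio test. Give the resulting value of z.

Ratio test on column w2 — row 1: 27/(3/4) = 36; row 2: 2/(1/2) = 4; row 3: entry -1/4 ≤ 0. Minimum is 4 at row 2 (x3 leaves); pivot element 1/2.
Pivot on row 2; the z-row RHS becomes 6 − (-1/2)·4 = 8.

8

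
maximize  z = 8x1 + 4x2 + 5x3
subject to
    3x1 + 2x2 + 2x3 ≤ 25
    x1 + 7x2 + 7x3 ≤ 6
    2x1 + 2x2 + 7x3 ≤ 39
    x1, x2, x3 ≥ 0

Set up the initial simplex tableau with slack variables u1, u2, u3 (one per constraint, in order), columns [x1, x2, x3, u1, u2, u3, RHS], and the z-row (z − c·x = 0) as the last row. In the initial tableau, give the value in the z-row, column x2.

The z-row carries the negated objective coefficients: the x2 entry is -4.

-4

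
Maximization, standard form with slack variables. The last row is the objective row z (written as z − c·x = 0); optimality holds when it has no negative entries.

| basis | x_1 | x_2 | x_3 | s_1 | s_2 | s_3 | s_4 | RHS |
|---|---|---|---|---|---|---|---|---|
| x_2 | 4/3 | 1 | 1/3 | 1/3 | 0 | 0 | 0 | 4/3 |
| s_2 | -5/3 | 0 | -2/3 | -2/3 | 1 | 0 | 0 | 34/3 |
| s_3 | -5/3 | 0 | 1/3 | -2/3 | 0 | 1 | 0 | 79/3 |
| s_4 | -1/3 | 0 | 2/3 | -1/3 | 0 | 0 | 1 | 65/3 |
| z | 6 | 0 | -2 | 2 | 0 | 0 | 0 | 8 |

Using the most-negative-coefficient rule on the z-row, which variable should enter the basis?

Negative z-row entries: x_3: -2.
The most negative is -2 in column x_3, so x_3 enters.

x_3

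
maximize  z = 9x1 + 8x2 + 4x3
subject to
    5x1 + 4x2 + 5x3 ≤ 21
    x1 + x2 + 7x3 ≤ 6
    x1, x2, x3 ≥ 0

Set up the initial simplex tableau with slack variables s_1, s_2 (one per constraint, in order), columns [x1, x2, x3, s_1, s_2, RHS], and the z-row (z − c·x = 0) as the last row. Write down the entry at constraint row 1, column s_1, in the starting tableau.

1

Slack s_1 belongs to constraint 1; its column is the unit vector e_1, so the entry in row 1 is 1.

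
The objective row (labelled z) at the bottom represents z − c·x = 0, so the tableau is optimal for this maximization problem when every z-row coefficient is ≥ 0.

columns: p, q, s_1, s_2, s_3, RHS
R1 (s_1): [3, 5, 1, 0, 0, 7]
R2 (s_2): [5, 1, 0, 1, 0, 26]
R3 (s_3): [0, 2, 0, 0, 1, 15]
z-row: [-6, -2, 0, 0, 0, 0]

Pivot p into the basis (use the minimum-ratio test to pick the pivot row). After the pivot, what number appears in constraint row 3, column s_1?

Ratio test on column p — row 1: 7/3 = 7/3; row 2: 26/5 = 26/5; row 3: entry 0 ≤ 0. Minimum is 7/3 at row 1 (s_1 leaves); pivot element 3.
Divide row 1 by 3; eliminate column p from the other rows.
Row 3 update in column s_1: 0 − 0·(1/3) = 0.

0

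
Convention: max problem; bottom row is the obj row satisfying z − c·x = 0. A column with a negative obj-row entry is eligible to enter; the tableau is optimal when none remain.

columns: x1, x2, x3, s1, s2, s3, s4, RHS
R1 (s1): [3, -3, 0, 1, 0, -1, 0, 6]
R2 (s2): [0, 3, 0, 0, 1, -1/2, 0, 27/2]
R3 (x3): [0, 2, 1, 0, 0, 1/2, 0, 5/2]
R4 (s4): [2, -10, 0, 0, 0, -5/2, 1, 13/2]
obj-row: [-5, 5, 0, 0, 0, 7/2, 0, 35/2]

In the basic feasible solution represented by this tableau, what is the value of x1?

x1 is not in the basis, so in the current basic feasible solution x1 = 0.

0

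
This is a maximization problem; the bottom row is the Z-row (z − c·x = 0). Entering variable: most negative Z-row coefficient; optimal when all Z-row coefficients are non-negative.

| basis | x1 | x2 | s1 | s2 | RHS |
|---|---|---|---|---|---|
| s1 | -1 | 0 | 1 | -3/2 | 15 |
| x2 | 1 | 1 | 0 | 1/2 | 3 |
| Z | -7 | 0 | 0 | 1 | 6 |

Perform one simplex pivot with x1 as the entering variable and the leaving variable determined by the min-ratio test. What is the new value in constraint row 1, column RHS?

18

Ratio test on column x1 — row 1: entry -1 ≤ 0; row 2: 3/1 = 3. Minimum is 3 at row 2 (x2 leaves); pivot element 1.
Divide row 2 by 1; eliminate column x1 from the other rows.
Row 1 update in column RHS: 15 − (-1)·3 = 18.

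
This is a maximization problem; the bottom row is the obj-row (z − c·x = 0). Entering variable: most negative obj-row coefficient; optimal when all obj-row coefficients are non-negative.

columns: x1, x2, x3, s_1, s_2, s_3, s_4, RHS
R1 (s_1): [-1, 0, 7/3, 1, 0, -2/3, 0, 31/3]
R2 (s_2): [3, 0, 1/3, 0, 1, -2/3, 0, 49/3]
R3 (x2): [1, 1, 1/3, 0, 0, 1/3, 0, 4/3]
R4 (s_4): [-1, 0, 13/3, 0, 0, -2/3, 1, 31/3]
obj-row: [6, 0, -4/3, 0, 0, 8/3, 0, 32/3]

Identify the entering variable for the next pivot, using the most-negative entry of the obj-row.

x3

Negative obj-row entries: x3: -4/3.
The most negative is -4/3 in column x3, so x3 enters.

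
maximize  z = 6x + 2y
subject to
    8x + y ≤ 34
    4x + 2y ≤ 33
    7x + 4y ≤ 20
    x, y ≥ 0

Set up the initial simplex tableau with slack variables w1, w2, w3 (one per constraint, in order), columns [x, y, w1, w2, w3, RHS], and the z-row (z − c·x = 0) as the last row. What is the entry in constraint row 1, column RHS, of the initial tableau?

The RHS of constraint 1 is b_1 = 34.

34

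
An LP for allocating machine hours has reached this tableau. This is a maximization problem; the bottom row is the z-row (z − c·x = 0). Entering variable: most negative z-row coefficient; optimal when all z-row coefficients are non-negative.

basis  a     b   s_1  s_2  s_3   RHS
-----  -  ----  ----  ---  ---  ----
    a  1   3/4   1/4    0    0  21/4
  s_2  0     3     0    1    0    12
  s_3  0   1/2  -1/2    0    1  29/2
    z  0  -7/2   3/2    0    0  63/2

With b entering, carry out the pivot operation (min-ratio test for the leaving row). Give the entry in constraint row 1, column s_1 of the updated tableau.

1/4

Ratio test on column b — row 1: (21/4)/(3/4) = 7; row 2: 12/3 = 4; row 3: (29/2)/(1/2) = 29. Minimum is 4 at row 2 (s_2 leaves); pivot element 3.
Divide row 2 by 3; eliminate column b from the other rows.
Row 1 update in column s_1: 1/4 − (3/4)·0 = 1/4.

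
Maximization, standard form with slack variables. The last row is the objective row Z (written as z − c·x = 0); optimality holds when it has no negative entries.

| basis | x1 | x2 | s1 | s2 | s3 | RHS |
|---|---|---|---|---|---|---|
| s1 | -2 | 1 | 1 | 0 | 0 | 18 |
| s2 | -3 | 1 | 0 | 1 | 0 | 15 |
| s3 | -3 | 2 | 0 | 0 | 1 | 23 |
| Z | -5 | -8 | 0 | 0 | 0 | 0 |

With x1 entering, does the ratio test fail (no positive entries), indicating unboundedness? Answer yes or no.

yes

Every constraint-row entry in column x1 is ≤ 0, so increasing x1 is unbounded.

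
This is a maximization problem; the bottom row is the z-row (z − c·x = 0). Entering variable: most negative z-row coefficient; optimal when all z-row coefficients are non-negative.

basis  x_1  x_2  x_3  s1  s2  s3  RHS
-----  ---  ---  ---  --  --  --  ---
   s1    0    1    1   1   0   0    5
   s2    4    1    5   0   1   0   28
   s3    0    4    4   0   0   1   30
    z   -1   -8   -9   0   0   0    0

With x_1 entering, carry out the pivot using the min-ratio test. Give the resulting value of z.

Ratio test on column x_1 — row 1: entry 0 ≤ 0; row 2: 28/4 = 7; row 3: entry 0 ≤ 0. Minimum is 7 at row 2 (s2 leaves); pivot element 4.
Pivot on row 2; the z-row RHS becomes 0 − (-1)·7 = 7.

7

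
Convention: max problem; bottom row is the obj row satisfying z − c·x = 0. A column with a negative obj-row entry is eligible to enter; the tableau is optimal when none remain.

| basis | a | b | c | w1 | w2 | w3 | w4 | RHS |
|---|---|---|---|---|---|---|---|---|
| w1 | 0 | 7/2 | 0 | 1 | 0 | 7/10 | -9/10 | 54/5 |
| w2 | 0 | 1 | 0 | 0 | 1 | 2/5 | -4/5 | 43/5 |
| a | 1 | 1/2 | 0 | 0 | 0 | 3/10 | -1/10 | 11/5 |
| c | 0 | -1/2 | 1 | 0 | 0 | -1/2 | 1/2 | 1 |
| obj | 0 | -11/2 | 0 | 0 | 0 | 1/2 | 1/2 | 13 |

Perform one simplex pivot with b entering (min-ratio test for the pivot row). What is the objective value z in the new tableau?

1049/35

Ratio test on column b — row 1: (54/5)/(7/2) = 108/35; row 2: (43/5)/1 = 43/5; row 3: (11/5)/(1/2) = 22/5; row 4: entry -1/2 ≤ 0. Minimum is 108/35 at row 1 (w1 leaves); pivot element 7/2.
Pivot on row 1; the obj-row RHS becomes 13 − (-11/2)·(108/35) = 1049/35.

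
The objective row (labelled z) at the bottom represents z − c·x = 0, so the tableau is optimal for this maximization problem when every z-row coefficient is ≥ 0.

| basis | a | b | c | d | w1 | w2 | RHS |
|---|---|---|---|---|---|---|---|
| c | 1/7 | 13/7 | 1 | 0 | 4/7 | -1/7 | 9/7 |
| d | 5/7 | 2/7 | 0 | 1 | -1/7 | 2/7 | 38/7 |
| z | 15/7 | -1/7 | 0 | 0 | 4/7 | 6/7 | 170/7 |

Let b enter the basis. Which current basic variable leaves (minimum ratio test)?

c

Column b entries and ratios — c: (9/7)/(13/7) = 9/13; d: (38/7)/(2/7) = 19.
Smallest ratio is 9/13 in the row of c, so c leaves.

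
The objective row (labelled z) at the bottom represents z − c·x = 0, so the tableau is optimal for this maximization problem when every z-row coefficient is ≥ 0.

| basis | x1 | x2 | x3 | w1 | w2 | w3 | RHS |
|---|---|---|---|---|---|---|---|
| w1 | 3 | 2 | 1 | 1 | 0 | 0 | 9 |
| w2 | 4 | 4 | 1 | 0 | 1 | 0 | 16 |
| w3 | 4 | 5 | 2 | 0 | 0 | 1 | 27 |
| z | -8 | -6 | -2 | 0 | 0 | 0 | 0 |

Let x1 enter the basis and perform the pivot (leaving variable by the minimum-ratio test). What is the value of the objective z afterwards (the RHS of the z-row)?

24

Ratio test on column x1 — row 1: 9/3 = 3; row 2: 16/4 = 4; row 3: 27/4 = 27/4. Minimum is 3 at row 1 (w1 leaves); pivot element 3.
Pivot on row 1; the z-row RHS becomes 0 − (-8)·3 = 24.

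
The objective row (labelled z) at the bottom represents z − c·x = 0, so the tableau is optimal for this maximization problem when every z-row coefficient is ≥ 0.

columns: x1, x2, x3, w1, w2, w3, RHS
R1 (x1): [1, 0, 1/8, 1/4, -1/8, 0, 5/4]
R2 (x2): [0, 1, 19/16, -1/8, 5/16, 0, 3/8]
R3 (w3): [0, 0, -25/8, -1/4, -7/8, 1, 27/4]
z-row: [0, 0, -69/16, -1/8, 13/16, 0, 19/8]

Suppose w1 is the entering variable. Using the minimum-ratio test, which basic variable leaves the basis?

Column w1 entries and ratios — x1: (5/4)/(1/4) = 5; x2: -1/8 ≤ 0, skip; w3: -1/4 ≤ 0, skip.
Smallest ratio is 5 in the row of x1, so x1 leaves.

x1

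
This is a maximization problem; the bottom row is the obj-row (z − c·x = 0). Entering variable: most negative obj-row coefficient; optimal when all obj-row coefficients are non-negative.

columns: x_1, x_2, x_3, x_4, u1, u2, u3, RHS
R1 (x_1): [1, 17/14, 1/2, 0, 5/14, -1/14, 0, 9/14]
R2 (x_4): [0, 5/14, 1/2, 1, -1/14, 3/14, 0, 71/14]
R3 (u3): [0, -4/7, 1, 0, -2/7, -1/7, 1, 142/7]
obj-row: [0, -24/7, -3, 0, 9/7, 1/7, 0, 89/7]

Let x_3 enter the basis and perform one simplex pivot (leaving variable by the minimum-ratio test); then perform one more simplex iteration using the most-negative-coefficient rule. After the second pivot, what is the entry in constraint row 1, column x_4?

1/2

Ratio test on column x_3 — row 1: (9/14)/(1/2) = 9/7; row 2: (71/14)/(1/2) = 71/7; row 3: (142/7)/1 = 142/7. Minimum is 9/7 at row 1 (x_1 leaves); pivot element 1/2.
Divide row 1 by 1/2; eliminate column x_3 from the other rows.
Second iteration: most negative obj-row entry is -2/7 in column u2, so u2 enters.
Ratio test on column u2 — row 1: entry -1/7 ≤ 0; row 2: (31/7)/(2/7) = 31/2; row 3: entry 0 ≤ 0. Minimum is 31/2 at row 2 (x_4 leaves); pivot element 2/7.
Divide row 2 by 2/7; eliminate column u2 from the other rows.
After both pivots, the entry at constraint row 1, column x_4 is 1/2.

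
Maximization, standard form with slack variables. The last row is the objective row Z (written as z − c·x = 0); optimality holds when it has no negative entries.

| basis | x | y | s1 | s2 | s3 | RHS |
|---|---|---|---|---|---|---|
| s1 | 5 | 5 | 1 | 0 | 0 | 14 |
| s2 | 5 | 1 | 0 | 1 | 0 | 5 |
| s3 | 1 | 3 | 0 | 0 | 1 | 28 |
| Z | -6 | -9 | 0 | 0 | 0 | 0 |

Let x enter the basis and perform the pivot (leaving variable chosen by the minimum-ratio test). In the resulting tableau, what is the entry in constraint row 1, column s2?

Ratio test on column x — row 1: 14/5 = 14/5; row 2: 5/5 = 1; row 3: 28/1 = 28. Minimum is 1 at row 2 (s2 leaves); pivot element 5.
Divide row 2 by 5; eliminate column x from the other rows.
Row 1 update in column s2: 0 − 5·(1/5) = -1.

-1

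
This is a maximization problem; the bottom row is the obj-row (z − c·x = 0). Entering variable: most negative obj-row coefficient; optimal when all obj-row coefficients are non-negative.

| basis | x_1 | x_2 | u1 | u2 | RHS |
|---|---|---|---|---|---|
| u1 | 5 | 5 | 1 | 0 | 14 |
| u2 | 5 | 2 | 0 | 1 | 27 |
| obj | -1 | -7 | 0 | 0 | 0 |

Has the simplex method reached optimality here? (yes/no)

no

The obj-row has a negative entry -7 in column x_2, so it is not optimal.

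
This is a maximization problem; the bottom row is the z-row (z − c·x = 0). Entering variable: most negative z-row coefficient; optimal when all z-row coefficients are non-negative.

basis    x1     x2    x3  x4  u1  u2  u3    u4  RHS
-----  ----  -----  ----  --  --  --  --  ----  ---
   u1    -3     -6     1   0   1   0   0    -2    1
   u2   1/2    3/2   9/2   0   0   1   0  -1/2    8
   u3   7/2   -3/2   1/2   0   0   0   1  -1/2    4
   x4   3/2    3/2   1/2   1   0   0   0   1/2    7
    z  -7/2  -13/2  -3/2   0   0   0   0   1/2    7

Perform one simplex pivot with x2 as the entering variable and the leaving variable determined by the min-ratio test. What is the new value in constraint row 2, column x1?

-1

Ratio test on column x2 — row 1: entry -6 ≤ 0; row 2: 8/(3/2) = 16/3; row 3: entry -3/2 ≤ 0; row 4: 7/(3/2) = 14/3. Minimum is 14/3 at row 4 (x4 leaves); pivot element 3/2.
Divide row 4 by 3/2; eliminate column x2 from the other rows.
Row 2 update in column x1: 1/2 − (3/2)·1 = -1.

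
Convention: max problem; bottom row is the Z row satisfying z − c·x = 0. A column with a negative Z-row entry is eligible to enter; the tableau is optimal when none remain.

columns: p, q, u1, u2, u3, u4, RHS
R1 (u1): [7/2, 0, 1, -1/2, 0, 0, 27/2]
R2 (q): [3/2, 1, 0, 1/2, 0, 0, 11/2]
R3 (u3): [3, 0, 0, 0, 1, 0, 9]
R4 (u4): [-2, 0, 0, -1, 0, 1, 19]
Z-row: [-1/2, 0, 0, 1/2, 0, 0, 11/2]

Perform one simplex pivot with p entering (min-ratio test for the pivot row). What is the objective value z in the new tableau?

7

Ratio test on column p — row 1: (27/2)/(7/2) = 27/7; row 2: (11/2)/(3/2) = 11/3; row 3: 9/3 = 3; row 4: entry -2 ≤ 0. Minimum is 3 at row 3 (u3 leaves); pivot element 3.
Pivot on row 3; the Z-row RHS becomes 11/2 − (-1/2)·3 = 7.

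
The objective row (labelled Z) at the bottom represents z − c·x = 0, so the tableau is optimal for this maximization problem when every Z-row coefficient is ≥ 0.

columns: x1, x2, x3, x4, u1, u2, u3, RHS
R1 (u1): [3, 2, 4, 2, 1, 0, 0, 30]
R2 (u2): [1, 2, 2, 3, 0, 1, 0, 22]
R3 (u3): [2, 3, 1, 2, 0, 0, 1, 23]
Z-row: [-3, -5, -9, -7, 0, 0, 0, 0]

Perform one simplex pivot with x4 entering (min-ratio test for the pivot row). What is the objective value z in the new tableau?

154/3

Ratio test on column x4 — row 1: 30/2 = 15; row 2: 22/3 = 22/3; row 3: 23/2 = 23/2. Minimum is 22/3 at row 2 (u2 leaves); pivot element 3.
Pivot on row 2; the Z-row RHS becomes 0 − (-7)·(22/3) = 154/3.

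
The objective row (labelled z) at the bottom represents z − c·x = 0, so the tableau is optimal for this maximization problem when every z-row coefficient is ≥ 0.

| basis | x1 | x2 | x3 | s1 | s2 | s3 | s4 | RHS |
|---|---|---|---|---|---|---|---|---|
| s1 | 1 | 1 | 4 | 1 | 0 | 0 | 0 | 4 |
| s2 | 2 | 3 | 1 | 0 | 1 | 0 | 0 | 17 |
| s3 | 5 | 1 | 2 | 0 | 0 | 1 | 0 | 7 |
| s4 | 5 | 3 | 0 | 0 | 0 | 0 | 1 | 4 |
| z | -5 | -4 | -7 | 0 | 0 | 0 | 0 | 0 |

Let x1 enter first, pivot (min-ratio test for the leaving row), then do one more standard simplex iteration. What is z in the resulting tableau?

Ratio test on column x1 — row 1: 4/1 = 4; row 2: 17/2 = 17/2; row 3: 7/5 = 7/5; row 4: 4/5 = 4/5. Minimum is 4/5 at row 4 (s4 leaves); pivot element 5.
Pivot on row 4; the z-row RHS becomes 0 − (-5)·(4/5) = 4.
Next entering variable (most negative z-row entry -7): x3.
Ratio test on column x3 — row 1: (16/5)/4 = 4/5; row 2: (77/5)/1 = 77/5; row 3: 3/2 = 3/2; row 4: entry 0 ≤ 0. Minimum is 4/5 at row 1 (s1 leaves); pivot element 4.
After the second pivot the z-row RHS is 4 − (-7)·(4/5) = 48/5.

48/5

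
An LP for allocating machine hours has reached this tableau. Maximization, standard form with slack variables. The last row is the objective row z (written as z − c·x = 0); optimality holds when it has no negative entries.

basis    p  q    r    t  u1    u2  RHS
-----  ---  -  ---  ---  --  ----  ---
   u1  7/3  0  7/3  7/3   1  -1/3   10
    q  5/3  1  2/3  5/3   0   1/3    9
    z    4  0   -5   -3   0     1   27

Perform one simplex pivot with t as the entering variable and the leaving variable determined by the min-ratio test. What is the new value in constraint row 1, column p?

1

Ratio test on column t — row 1: 10/(7/3) = 30/7; row 2: 9/(5/3) = 27/5. Minimum is 30/7 at row 1 (u1 leaves); pivot element 7/3.
Divide row 1 by 7/3; eliminate column t from the other rows.
In the new row 1, the p entry is the old entry divided by the pivot: (7/3)/(7/3) = 1.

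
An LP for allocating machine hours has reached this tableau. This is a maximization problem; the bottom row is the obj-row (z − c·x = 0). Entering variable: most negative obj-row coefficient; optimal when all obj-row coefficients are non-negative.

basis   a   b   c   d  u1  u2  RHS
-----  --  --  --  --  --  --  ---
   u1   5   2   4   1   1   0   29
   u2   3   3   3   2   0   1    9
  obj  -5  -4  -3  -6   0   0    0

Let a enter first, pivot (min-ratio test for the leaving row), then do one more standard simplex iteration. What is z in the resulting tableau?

27

Ratio test on column a — row 1: 29/5 = 29/5; row 2: 9/3 = 3. Minimum is 3 at row 2 (u2 leaves); pivot element 3.
Pivot on row 2; the obj-row RHS becomes 0 − (-5)·3 = 15.
Next entering variable (most negative obj-row entry -8/3): d.
Ratio test on column d — row 1: entry -7/3 ≤ 0; row 2: 3/(2/3) = 9/2. Minimum is 9/2 at row 2 (a leaves); pivot element 2/3.
After the second pivot the obj-row RHS is 15 − (-8/3)·(9/2) = 27.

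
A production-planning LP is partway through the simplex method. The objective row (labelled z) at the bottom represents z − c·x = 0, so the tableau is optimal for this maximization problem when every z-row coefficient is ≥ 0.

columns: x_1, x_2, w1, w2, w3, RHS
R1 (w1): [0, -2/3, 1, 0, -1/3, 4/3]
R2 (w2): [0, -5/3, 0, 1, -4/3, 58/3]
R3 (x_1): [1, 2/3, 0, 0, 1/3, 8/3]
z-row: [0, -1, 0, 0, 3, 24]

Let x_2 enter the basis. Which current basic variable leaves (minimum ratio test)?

Column x_2 entries and ratios — w1: -2/3 ≤ 0, skip; w2: -5/3 ≤ 0, skip; x_1: (8/3)/(2/3) = 4.
Smallest ratio is 4 in the row of x_1, so x_1 leaves.

x_1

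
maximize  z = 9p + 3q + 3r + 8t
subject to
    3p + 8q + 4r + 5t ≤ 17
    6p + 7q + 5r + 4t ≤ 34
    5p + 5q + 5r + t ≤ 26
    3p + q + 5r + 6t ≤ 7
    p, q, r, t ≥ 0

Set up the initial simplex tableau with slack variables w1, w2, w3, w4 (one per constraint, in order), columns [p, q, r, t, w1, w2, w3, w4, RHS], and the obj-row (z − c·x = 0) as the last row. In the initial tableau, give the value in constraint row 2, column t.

4

Constraint 2 has coefficient 4 on t.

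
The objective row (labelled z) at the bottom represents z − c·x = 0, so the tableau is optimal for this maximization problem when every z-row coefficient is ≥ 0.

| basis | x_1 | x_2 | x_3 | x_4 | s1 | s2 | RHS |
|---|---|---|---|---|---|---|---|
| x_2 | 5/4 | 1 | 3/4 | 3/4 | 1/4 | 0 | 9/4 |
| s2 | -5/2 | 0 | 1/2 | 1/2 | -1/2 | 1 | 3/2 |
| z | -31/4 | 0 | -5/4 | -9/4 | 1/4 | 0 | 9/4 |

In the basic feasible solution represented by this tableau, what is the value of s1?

s1 is not in the basis, so in the current basic feasible solution s1 = 0.

0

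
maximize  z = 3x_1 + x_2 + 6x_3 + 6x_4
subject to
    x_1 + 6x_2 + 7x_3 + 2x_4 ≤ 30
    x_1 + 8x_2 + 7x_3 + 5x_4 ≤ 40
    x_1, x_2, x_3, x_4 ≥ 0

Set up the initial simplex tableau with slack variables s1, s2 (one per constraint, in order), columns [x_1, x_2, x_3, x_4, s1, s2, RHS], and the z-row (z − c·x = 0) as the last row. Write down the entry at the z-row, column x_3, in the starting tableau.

-6

The z-row carries the negated objective coefficients: the x_3 entry is -6.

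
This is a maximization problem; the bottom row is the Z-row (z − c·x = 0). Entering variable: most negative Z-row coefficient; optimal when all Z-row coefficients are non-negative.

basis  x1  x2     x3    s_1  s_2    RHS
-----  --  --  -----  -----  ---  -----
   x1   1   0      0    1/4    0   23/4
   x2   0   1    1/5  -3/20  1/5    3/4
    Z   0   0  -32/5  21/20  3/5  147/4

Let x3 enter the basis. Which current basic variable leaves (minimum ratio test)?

Column x3 entries and ratios — x1: 0 ≤ 0, skip; x2: (3/4)/(1/5) = 15/4.
Smallest ratio is 15/4 in the row of x2, so x2 leaves.

x2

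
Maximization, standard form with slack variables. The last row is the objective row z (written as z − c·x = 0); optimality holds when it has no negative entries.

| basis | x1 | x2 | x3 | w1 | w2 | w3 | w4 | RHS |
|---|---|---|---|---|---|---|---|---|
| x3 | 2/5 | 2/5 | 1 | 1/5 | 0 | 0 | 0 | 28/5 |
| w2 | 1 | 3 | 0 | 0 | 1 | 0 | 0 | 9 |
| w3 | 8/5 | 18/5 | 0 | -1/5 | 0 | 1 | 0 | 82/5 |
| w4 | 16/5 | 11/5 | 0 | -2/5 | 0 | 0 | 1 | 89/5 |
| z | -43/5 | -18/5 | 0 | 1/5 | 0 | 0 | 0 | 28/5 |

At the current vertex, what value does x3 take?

x3 is basic (row 1); its value is the RHS of that row, 28/5.

28/5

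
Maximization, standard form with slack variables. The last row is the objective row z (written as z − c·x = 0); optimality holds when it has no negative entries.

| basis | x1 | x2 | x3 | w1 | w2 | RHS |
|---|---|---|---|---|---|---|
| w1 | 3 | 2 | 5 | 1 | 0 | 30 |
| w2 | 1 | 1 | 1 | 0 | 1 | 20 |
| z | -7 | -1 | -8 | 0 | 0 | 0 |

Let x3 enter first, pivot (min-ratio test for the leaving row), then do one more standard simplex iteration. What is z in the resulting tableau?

Ratio test on column x3 — row 1: 30/5 = 6; row 2: 20/1 = 20. Minimum is 6 at row 1 (w1 leaves); pivot element 5.
Pivot on row 1; the z-row RHS becomes 0 − (-8)·6 = 48.
Next entering variable (most negative z-row entry -11/5): x1.
Ratio test on column x1 — row 1: 6/(3/5) = 10; row 2: 14/(2/5) = 35. Minimum is 10 at row 1 (x3 leaves); pivot element 3/5.
After the second pivot the z-row RHS is 48 − (-11/5)·10 = 70.

70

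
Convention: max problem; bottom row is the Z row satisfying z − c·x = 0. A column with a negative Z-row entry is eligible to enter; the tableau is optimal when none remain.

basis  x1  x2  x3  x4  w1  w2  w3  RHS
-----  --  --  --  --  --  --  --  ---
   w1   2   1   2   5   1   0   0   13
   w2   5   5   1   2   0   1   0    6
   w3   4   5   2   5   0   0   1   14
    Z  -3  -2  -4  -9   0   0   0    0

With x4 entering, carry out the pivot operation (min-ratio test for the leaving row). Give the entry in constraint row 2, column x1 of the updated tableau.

Ratio test on column x4 — row 1: 13/5 = 13/5; row 2: 6/2 = 3; row 3: 14/5 = 14/5. Minimum is 13/5 at row 1 (w1 leaves); pivot element 5.
Divide row 1 by 5; eliminate column x4 from the other rows.
Row 2 update in column x1: 5 − 2·(2/5) = 21/5.

21/5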